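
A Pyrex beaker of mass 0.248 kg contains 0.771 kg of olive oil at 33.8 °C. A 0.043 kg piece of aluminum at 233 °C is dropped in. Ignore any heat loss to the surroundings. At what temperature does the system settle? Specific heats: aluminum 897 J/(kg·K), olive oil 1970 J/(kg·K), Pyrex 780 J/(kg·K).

T_f ≈ 38.2 °C

T_f is the heat-capacity-weighted average of the initial temperatures:
T_f = (38.57*233 + 1518.9*33.8 + 193.44*33.8) / (38.57 + 1518.9 + 193.44)
    = 66863 / 1750.9 ≈ 38.19 °C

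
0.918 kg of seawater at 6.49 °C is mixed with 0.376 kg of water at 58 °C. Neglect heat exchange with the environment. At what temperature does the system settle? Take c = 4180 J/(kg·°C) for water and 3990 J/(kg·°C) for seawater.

T_f ≈ 22.0 °C

Heat gained plus heat lost sum to zero:
0.376×4180×(T − 58) + 0.918×3990×(T − 6.49) = 0
1571.7(T − 58) + 3662.8(T − 6.49) = 0
5234.5 T = 114929
T = 114929 / 5234.5 = 22 °C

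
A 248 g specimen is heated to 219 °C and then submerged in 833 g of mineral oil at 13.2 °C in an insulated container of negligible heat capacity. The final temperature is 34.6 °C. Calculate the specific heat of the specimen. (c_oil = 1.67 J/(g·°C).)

c ≈ 0.651 J/(g·°C)

Heat lost by the specimen = heat gained by the oil:
248·c·(219 − 34.6) = 833·1.67·(34.6 − 13.2)
45731 c = 29770  ⇒  c ≈ 0.651 J/(g·°C)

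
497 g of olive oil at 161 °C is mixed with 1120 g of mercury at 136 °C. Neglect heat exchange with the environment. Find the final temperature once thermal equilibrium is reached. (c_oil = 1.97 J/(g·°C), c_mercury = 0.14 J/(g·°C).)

With ΣQ=0 the equilibrium temperature is the m·c-weighted mean:
T_f = (979.09×161 + 156.8×136) / (979.09 + 156.8)
    = 178958 / 1135.9 ≈ 157.55 °C

T_f ≈ 157.5 °C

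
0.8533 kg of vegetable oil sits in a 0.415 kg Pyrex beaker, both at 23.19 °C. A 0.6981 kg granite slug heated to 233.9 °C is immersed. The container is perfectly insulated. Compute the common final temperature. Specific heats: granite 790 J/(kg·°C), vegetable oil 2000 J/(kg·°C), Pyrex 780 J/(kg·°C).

T_f ≈ 68.2 °C

Net heat exchanged in the isolated system is zero:
0.6981×790×(T − 233.9) + 0.8533×2000×(T − 23.19) + 0.415×780×(T − 23.19) = 0
551.5(T − 233.9) + 1706.6(T − 23.19) + 323.7(T − 23.19) = 0
2581.8 T = 176078
T ≈ 68.20 °C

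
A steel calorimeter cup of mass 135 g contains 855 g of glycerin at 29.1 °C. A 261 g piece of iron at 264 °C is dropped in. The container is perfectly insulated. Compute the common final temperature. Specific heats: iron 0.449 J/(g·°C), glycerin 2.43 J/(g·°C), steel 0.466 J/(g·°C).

Setting the total heat transfer to zero:
261·0.449·(T − 264) + 855·2.43·(T − 29.1) + 135·0.466·(T − 29.1) = 0
(117.19 + 2077.7 + 62.91) T = 117.19·264 + 2077.7·29.1 + 62.91·29.1
T ≈ 41.29 °C

T_f ≈ 41.3 °C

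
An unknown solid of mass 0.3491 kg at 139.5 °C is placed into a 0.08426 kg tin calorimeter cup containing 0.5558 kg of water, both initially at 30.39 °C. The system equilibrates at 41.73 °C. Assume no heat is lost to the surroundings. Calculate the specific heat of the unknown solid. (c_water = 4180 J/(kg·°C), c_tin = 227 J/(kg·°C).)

Energy conservation, ΣQ = 0:
0.3491·c·(41.73 − 139.5) + 0.5558·4180·(41.73 − 30.39) + 0.08426·227·(41.73 − 30.39) = 0
-34.13 c = -26562
c = -26562/-34.13 ≈ 778.2 J/(kg·°C)

c ≈ 778 J/(kg·°C)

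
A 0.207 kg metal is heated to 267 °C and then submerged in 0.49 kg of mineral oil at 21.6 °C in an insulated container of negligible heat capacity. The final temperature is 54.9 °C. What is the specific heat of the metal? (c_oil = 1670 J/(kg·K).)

c ≈ 621 J/(kg·K)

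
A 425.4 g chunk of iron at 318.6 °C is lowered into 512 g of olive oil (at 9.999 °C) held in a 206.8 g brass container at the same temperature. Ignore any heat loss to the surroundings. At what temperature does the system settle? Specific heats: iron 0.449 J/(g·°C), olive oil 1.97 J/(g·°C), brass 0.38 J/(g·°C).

Conservation of energy gives ΣQ = 0:
425.4*0.449*(T − 318.6) + 512*1.97*(T − 9.999) + 206.8*0.38*(T − 9.999) = 0
1278.2 T = 71725
T = 71725 / 1278.2 = 56.1 °C

T_f ≈ 56.1 °C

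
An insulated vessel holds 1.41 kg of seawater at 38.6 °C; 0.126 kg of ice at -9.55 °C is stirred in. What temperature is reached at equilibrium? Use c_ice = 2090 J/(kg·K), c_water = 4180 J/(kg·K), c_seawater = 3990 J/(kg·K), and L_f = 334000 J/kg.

T_f ≈ 28.0 °C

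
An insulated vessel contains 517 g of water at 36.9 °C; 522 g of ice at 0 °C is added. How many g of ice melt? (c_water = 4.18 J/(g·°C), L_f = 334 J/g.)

m_melted ≈ 239 g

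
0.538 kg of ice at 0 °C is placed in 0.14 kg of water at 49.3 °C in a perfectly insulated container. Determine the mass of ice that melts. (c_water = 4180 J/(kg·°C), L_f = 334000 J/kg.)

m_melted ≈ 0.0864 kg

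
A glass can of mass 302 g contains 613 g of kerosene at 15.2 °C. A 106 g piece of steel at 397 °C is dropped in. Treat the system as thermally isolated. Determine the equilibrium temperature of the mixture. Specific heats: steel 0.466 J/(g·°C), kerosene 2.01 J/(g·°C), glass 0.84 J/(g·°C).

T_f ≈ 27.5 °C

Energy conservation, ΣQ = 0:
106·0.466·(T − 397) + 613·2.01·(T − 15.2) + 302·0.84·(T − 15.2) = 0
49.4(T − 397) + 1232.1(T − 15.2) + 253.68(T − 15.2) = 0
1535.2 T = 42195
T = 42195 / 1535.2 = 27.5 °C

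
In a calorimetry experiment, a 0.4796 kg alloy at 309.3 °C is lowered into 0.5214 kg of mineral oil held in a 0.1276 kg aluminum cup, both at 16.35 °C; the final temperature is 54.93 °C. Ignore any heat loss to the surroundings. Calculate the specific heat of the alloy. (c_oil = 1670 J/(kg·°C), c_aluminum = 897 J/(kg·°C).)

c ≈ 312 J/(kg·°C)

Heat gained plus heat lost sum to zero:
0.4796×c×(54.93 − 309.3) + 0.5214×1670×(54.93 − 16.35) + 0.1276×897×(54.93 − 16.35) = 0
-122 c = -38009
c = -38009/-122 ≈ 311.6 J/(kg·°C)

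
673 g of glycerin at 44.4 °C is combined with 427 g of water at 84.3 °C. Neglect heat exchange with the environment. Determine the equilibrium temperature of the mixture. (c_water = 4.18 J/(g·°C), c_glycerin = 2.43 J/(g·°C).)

T_f ≈ 65.2 °C

Set heat shed by the hot body equal to heat absorbed by the cold body:
427*4.18*(84.3 − T) = 673*2.43*(T − 44.4)
1784.9(84.3 − T) = 1635.4(T − 44.4)
3420.2 T = 223075  ⇒  T ≈ 65.22 °C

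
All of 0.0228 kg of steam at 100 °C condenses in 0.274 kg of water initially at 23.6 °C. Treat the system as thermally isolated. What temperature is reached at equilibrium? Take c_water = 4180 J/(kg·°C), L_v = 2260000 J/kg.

T_f ≈ 71.0 °C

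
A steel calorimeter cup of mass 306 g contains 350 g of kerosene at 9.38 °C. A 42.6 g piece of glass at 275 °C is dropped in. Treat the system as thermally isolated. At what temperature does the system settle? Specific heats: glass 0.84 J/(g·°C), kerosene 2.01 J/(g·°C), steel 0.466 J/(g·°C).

T_f ≈ 20.2 °C

Net heat exchanged in the isolated system is zero:
42.6×0.84×(T − 275) + 350×2.01×(T − 9.38) + 306×0.466×(T − 9.38) = 0
35.78(T − 275) + 703.5(T − 9.38) + 142.6(T − 9.38) = 0
(35.78 + 703.5 + 142.6) T = 35.78×275 + 703.5×9.38 + 142.6×9.38
T ≈ 20.16 °C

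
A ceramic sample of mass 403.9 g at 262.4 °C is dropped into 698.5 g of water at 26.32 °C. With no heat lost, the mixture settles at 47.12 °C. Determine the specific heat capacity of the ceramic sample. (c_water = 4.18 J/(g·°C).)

c ≈ 0.698 J/(g·°C)

Heat lost by the ceramic sample = heat gained by the water:
403.9×c×(262.4 − 47.12) = 698.5×4.18×(47.12 − 26.32)
86952 c = 60730  ⇒  c ≈ 0.6984 J/(g·°C)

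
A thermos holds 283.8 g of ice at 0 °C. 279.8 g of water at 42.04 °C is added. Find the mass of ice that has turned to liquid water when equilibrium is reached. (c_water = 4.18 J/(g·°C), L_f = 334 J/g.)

Water can give up m c ΔT = 279.8·4.18·42.04 = 49168 J before reaching 0 °C.
Fully melting the ice requires m_ice L_f = 283.8·334 = 94789 J.
That's not enough to melt it all — equilibrium is at 0 °C with ice remaining.
Mass melted = 49168/334 ≈ 147.2 g.

m_melted ≈ 147 g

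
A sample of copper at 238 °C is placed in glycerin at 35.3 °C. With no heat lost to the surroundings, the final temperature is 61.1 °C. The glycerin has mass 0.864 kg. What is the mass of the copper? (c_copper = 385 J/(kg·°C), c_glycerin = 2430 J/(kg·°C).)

m ≈ 0.795 kg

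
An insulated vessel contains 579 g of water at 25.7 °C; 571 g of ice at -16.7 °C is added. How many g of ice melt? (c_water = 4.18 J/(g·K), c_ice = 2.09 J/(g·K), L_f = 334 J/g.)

m_melted ≈ 127 g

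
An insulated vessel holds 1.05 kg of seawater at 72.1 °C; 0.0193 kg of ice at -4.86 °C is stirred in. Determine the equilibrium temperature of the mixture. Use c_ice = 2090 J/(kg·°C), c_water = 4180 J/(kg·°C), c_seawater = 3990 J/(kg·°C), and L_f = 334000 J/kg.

Let T be the final temperature. ΣQ_i = 0:
ice -4.86→0 °C: 0.0193×2090×4.86 = 196.04; latent heat to melt: 0.0193×334000 = 6446.2; warm the meltwater: 80.67 T; seawater cools: 1.05×3990×(T − 72.1) = 4189.5(T − 72.1)
4270.2 T = 302063 − 6642.2 = 295421
T ≈ 69.18 °C (positive, so assuming full melt was valid).

T_f ≈ 69.2 °C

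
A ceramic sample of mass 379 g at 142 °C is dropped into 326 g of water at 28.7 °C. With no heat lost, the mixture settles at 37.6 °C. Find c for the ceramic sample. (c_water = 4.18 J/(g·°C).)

m_s c (T_s − T_f) = m_water c_water (T_f − T_0):
379·c·(142 − 37.6) = 326·4.18·(37.6 − 28.7)
39568 c = 12128  ⇒  c ≈ 0.3065 J/(g·°C)

c ≈ 0.307 J/(g·°C)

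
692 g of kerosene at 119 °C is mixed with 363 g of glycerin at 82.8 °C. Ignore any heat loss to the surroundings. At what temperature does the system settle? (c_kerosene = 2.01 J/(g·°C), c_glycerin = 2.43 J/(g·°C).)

T_f ≈ 105.0 °C

Heat gained plus heat lost sum to zero:
692×2.01×(T − 119) + 363×2.43×(T − 82.8) = 0
1390.9(T − 119) + 882.09(T − 82.8) = 0
(1390.9 + 882.09) T = 1390.9×119 + 882.09×82.8
T = 238557 / 2273 = 105 °C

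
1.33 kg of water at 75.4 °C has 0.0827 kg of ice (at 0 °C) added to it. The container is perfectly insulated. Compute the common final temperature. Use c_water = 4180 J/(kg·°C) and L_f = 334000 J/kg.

Energy balance with sensible and latent terms:
latent heat to melt: 0.0827·334000 = 27622
  warm the meltwater: 345.69 T
  water cools: 1.33·4180·(T − 75.4) = 5559.4(T − 75.4)
5905.1 T = 419179 − 27622 = 391557
T ≈ 66.31 °C (positive, so assuming full melt was valid).

T_f ≈ 66.3 °C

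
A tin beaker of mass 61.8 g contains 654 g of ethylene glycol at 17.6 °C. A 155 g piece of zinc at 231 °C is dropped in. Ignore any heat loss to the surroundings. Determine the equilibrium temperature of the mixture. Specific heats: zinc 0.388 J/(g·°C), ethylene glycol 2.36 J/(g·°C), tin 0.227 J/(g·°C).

T_f ≈ 25.5 °C

Setting the total heat transfer to zero:
155·0.388·(T − 231) + 654·2.36·(T − 17.6) + 61.8·0.227·(T − 17.6) = 0
60.14(T − 231) + 1543.4(T − 17.6) + 14.03(T − 17.6) = 0
1617.6 T = 41304
T = 41304/1617.6 ≈ 25.53 °C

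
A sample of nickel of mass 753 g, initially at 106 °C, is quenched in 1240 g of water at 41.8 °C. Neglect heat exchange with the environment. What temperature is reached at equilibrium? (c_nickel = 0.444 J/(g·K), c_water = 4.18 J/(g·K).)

T_f ≈ 45.7 °C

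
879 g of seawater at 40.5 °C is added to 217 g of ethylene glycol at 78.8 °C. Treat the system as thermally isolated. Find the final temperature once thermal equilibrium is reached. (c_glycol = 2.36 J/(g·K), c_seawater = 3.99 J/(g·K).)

T_f ≈ 45.4 °C

Let T be the final temperature. ΣQ_i = 0:
217*2.36*(T − 78.8) + 879*3.99*(T − 40.5) = 0
(512.12 + 3507.2) T = 512.12*78.8 + 3507.2*40.5
T = 182397 / 4019.3 = 45.4 °C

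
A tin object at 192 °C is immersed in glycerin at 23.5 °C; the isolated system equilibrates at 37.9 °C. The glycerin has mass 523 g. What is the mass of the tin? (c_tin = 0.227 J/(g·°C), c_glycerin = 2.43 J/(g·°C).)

m ≈ 523 g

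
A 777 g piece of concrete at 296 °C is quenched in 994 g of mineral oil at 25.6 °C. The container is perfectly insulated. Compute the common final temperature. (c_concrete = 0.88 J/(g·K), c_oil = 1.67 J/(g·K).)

T_f ≈ 104.5 °C

Setting the total heat transfer to zero:
777·0.88·(T − 296) + 994·1.67·(T − 25.6) = 0
(683.76 + 1660) T = 683.76·296 + 1660·25.6
T = 244888 / 2343.7 = 104 °C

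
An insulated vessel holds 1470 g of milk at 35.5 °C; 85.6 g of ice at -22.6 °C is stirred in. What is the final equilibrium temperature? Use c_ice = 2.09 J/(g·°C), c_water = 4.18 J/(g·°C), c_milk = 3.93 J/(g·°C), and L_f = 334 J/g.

T_f ≈ 28.1 °C

Heat gained plus heat lost sum to zero:
ice -22.6→0 °C: 85.6×2.09×22.6 = 4043.2
  fusion: m_ice L_f = 85.6×334 = 28590
  warm the meltwater: 357.81 T
  milk cools: 1470×3.93×(T − 35.5) = 5777.1(T − 35.5)
6134.9 T = 205087 − 32634 = 172453
T ≈ 28.11 °C. Since T > 0 °C, the all-ice-melts assumption holds.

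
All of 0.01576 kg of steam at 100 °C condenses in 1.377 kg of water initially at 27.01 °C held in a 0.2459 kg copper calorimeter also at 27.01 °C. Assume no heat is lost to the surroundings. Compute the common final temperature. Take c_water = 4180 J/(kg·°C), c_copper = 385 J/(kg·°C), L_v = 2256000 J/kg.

Energy balance with sensible and latent terms:
latent heat released on condensation: 0.01576×2256000 = 35555
  condensed water 100 °C→T: 65.88(T − 100)
  water warms: 1.377×4180×(T − 27.01) = 5755.9(T − 27.01)
  cup: 94.67(T − 27.01)
5916.4 T = 35555 + 6587.7 + 158023 = 200165
T ≈ 33.83 °C (< 100 °C, so full condensation is consistent).

T_f ≈ 33.8 °C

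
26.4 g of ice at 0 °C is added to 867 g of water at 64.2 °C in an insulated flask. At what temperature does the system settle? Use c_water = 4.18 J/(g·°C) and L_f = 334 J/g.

T_f ≈ 59.9 °C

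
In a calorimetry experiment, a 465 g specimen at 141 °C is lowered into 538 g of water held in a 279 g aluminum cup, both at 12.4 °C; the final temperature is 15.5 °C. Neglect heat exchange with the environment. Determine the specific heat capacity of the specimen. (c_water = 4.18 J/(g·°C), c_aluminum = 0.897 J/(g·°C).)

Conservation of energy gives ΣQ = 0:
465×c×(15.5 − 141) + 538×4.18×(15.5 − 12.4) + 279×0.897×(15.5 − 12.4) = 0
-58358 c = -7747.2
c = -7747.2/-58358 ≈ 0.1328 J/(g·°C)

c ≈ 0.133 J/(g·°C)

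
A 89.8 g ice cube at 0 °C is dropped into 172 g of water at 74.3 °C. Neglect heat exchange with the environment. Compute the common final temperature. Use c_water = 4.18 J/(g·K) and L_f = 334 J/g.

Let T be the final temperature. ΣQ_i = 0:
fusion: m_ice L_f = 89.8×334 = 29993
  warm the meltwater: 375.36 T
  water: 718.96(T − 74.3)
1094.3 T = 53419 − 29993 = 23426
T ≈ 21.41 °C — above 0 °C, consistent with complete melting.

T_f ≈ 21.4 °C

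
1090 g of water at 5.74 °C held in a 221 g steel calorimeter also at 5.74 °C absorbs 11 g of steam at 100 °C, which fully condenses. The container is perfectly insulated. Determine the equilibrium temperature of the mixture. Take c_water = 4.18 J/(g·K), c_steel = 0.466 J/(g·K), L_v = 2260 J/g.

T_f ≈ 11.9 °C

Let T be the final temperature. ΣQ_i = 0:
condense steam: −11·2260 = −24860; condensed water 100 °C→T: 45.98(T − 100); water warms: 1090·4.18·(T − 5.74) = 4556.2(T − 5.74); steel cup: 221·0.466·(T − 5.74) = 102.99(T − 5.74)
4705.2 T = 24860 + 4598 + 26744 = 56202
T ≈ 11.94 °C, under the boiling point, so the assumption holds.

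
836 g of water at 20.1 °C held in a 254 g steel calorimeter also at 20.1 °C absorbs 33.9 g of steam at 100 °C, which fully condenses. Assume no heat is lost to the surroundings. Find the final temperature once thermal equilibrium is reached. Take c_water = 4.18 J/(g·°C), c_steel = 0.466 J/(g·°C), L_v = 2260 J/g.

Taking heat into each body as positive, Σ m c ΔT = 0:
condense steam: −33.9×2260 = −76614; condensed water 100 °C→T: 141.7(T − 100); original water: 3494.5(T − 20.1); steel cup: 254×0.466×(T − 20.1) = 118.36(T − 20.1)
3754.5 T = 76614 + 14170 + 72618 = 163402
T ≈ 43.52 °C — below 100 °C, confirming all the steam condensed.

T_f ≈ 43.5 °C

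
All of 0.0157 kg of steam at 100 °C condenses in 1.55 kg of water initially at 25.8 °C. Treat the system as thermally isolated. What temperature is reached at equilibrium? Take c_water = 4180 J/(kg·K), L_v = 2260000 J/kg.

Setting the total heat transfer to zero:
steam→water at 100 °C releases m L_v = 0.0157×2260000 = 35482; condensate cools 100→T: 0.0157×4180×(T − 100) = 65.63(T − 100); water warms: 1.55×4180×(T − 25.8) = 6479(T − 25.8)
6544.6 T = 35482 + 6562.6 + 167158 = 209203
T ≈ 31.97 °C — below 100 °C, confirming all the steam condensed.

T_f ≈ 32.0 °C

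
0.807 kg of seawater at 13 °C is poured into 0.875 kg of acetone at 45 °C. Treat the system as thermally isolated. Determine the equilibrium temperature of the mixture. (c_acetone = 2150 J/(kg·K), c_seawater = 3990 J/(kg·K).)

T_f ≈ 24.8 °C

Heat lost by the acetone equals heat gained by the seawater:
0.875×2150×(45 − T) = 0.807×3990×(T − 13)
1881.2(45 − T) = 3219.9(T − 13)
5101.2 T = 126515  ⇒  T ≈ 24.80 °C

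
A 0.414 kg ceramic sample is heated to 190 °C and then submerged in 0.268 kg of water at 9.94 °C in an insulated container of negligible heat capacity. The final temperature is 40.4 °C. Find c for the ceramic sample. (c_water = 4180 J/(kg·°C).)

m_s c (T_s − T_f) = m_water c_water (T_f − T_0):
0.414·c·(190 − 40.4) = 0.268·4180·(40.4 − 9.94)
61.93 c = 34123  ⇒  c ≈ 550.9 J/(kg·°C)

c ≈ 551 J/(kg·°C)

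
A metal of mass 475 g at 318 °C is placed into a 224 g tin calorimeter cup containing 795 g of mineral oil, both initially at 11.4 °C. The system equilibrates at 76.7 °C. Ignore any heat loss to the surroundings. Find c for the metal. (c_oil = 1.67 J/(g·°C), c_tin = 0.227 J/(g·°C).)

Heat gained plus heat lost sum to zero:
475×c×(76.7 − 318) + 795×1.67×(76.7 − 11.4) + 224×0.227×(76.7 − 11.4) = 0
-114618 c = -90016
c = -90016/-114618 ≈ 0.7854 J/(g·°C)

c ≈ 0.785 J/(g·°C)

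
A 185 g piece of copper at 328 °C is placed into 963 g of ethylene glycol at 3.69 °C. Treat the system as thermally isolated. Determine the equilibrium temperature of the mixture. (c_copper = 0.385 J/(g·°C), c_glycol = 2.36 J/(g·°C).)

T_f ≈ 13.5 °C

Set heat shed by the hot body equal to heat absorbed by the cold body:
185·0.385·(328 − T) = 963·2.36·(T − 3.69)
71.23(328 − T) = 2272.7(T − 3.69)
2343.9 T = 31748  ⇒  T ≈ 13.54 °C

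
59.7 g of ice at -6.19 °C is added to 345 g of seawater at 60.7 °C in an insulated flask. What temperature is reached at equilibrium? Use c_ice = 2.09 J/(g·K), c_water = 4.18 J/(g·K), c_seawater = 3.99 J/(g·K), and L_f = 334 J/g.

Energy conservation, ΣQ = 0:
ice -6.19→0 °C: 59.7×2.09×6.19 = 772.34
  fusion: m_ice L_f = 59.7×334 = 19940
  meltwater 0→T: 59.7×4.18×T = 249.55 T
  seawater cools: 345×3.99×(T − 60.7) = 1376.6(T − 60.7)
1626.1 T = 83557 − 20712 = 62844
T ≈ 38.65 °C. Since T > 0 °C, the all-ice-melts assumption holds.

T_f ≈ 38.6 °C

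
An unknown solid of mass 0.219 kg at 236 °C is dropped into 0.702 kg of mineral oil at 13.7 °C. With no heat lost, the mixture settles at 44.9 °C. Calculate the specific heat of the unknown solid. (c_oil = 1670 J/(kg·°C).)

Conservation of energy gives ΣQ = 0:
0.219·c·(44.9 − 236) + 0.702·1670·(44.9 − 13.7) = 0
-41.85 c = -36577
c = -36577/-41.85 ≈ 874 J/(kg·°C)

c ≈ 874 J/(kg·°C)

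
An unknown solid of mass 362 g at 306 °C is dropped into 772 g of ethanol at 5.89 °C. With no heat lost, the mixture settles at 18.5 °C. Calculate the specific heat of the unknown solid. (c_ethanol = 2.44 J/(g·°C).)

c ≈ 0.228 J/(g·°C)

m_s c (T_s − T_f) = m_ethanol c_ethanol (T_f − T_0):
362×c×(306 − 18.5) = 772×2.44×(18.5 − 5.89)
104075 c = 23753  ⇒  c ≈ 0.2282 J/(g·°C)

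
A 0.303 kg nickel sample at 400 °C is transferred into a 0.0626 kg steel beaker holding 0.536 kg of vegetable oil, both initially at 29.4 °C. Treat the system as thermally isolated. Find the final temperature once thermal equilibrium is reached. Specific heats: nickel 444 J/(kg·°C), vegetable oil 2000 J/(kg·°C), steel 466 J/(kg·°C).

T_f ≈ 69.7 °C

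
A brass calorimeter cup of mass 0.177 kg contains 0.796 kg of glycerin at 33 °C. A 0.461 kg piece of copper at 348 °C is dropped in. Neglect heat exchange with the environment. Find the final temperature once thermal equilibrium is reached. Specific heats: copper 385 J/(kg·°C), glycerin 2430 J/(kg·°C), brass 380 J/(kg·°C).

T_f ≈ 58.7 °C

With ΣQ=0 the equilibrium temperature is the m·c-weighted mean:
T_f = (177.49×348 + 1934.3×33 + 67.26×33) / (177.49 + 1934.3 + 67.26)
    = 127816 / 2179 ≈ 58.66 °C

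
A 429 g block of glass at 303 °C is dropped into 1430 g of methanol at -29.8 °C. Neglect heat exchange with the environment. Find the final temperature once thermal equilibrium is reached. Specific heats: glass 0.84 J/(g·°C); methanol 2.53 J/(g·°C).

Energy conservation, ΣQ = 0:
429×0.84×(T − 303) + 1430×2.53×(T − (-29.8)) = 0
(360.36 + 3617.9) T = 360.36×303 + 3617.9×(-29.8)
T = 1375.7 / 3978.3 = 0.346 °C

T_f ≈ 0.3 °C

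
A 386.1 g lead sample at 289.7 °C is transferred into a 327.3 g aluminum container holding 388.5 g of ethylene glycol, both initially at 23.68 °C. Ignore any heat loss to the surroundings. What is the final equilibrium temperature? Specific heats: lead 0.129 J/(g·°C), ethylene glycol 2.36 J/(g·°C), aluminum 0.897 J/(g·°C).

Energy conservation, ΣQ = 0:
386.1·0.129·(T − 289.7) + 388.5·2.36·(T − 23.68) + 327.3·0.897·(T − 23.68) = 0
49.81(T − 289.7) + 916.86(T − 23.68) + 293.59(T − 23.68) = 0
1260.3 T = 43092
T = 43092 / 1260.3 = 34.2 °C

T_f ≈ 34.2 °C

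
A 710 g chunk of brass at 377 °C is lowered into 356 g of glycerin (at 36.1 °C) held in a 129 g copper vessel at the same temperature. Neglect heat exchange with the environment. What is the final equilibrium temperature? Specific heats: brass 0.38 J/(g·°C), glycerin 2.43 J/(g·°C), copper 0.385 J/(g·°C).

T_f ≈ 113.7 °C

T_f is the heat-capacity-weighted average of the initial temperatures:
T_f = (269.8*377 + 865.08*36.1 + 49.66*36.1) / (269.8 + 865.08 + 49.66)
    = 134737 / 1184.5 ≈ 113.75 °C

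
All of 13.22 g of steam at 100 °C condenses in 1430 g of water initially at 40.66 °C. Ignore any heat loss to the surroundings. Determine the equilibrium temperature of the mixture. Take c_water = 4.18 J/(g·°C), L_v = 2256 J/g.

Heat gained plus heat lost sum to zero:
latent heat released on condensation: 13.22·2256 = 29824; condensate cools 100→T: 13.22·4.18·(T − 100) = 55.26(T − 100); original water: 5977.4(T − 40.66)
6032.7 T = 29824 + 5526 + 243041 = 278391
T ≈ 46.15 °C, under the boiling point, so the assumption holds.

T_f ≈ 46.1 °C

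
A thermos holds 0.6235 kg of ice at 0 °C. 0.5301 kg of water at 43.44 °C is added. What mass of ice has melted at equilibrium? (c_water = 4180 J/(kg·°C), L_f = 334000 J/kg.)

m_melted ≈ 0.288 kg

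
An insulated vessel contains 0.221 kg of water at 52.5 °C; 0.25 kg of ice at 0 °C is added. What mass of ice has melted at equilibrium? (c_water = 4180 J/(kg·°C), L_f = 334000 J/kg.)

m_melted ≈ 0.145 kg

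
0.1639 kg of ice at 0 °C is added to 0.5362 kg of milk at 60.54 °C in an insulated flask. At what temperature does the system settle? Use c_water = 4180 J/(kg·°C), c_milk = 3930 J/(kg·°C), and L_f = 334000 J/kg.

T_f ≈ 26.1 °C

Energy balance with sensible and latent terms:
latent heat to melt: 0.1639·334000 = 54743; meltwater 0→T: 0.1639·4180·T = 685.1 T; milk cools: 0.5362·3930·(T − 60.54) = 2107.3(T − 60.54)
2792.4 T = 127574 − 54743 = 72831
T ≈ 26.08 °C — above 0 °C, consistent with complete melting.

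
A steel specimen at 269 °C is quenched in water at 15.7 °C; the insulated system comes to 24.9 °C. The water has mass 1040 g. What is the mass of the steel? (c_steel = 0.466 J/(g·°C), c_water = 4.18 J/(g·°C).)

m ≈ 352 g

|Q_steel| = |Q_water|:
m×0.466×(269 − 24.9) = 1040×4.18×(24.9 − 15.7)
113.75 m = 39994  ⇒  m ≈ 351.6 g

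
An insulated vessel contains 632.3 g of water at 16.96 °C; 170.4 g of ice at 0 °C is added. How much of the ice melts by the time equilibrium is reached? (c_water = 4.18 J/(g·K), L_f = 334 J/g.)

m_melted ≈ 134 g

Cooling the water to 0 °C releases 632.3×4.18×16.96 = 44826 J.
Melting all 170.4 g of ice would need 170.4×334 = 56914 J.
That's not enough to melt it all — equilibrium is at 0 °C with ice remaining.
m_melt = 44826 / L_f = 134.2 g.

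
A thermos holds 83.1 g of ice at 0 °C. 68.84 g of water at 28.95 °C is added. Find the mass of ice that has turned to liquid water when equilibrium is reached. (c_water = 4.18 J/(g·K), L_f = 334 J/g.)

m_melted ≈ 24.9 g

Water can give up m c ΔT = 68.84·4.18·28.95 = 8330.4 J before reaching 0 °C.
To melt every bit of ice: 83.1·334 = 27755 J.
Since 8330.4 < 27755 J, not all the ice melts; equilibrium is at 0 °C.
Mass melted = 8330.4/334 ≈ 24.94 g.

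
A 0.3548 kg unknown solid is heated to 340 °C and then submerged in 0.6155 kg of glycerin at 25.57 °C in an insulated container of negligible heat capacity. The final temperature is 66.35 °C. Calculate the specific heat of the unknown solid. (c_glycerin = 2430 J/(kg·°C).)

Heat gained plus heat lost sum to zero:
0.3548·c·(66.35 − 340) + 0.6155·2430·(66.35 − 25.57) = 0
-97.09 c = -60993
c = -60993/-97.09 ≈ 628.2 J/(kg·°C)

c ≈ 628 J/(kg·°C)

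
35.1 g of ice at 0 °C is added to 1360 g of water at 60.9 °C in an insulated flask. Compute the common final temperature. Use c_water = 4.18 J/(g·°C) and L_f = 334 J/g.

T_f ≈ 57.4 °C

Net heat exchanged in the isolated system is zero:
melt ice: 35.1·334 = 11723; warm the meltwater: 146.72 T; water: 5684.8(T − 60.9)
5831.5 T = 346204 − 11723 = 334481
T ≈ 57.36 °C (positive, so assuming full melt was valid).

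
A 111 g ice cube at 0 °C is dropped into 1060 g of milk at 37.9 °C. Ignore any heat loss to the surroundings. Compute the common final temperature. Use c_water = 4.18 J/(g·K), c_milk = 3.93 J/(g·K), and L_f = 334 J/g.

T_f ≈ 26.1 °C

Taking heat into each body as positive, Σ m c ΔT = 0:
latent heat to melt: 111×334 = 37074
  warm the meltwater: 463.98 T
  milk: 4165.8(T − 37.9)
4629.8 T = 157884 − 37074 = 120810
T ≈ 26.09 °C. Since T > 0 °C, the all-ice-melts assumption holds.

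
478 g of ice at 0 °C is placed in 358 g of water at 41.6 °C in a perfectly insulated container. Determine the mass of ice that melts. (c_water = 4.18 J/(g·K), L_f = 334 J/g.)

m_melted ≈ 186 g

Water can give up m c ΔT = 358·4.18·41.6 = 62252 J before reaching 0 °C.
To melt every bit of ice: 478·334 = 159652 J.
That's not enough to melt it all — equilibrium is at 0 °C with ice remaining.
m_melted·334 = 62252  ⇒  m_melted ≈ 186.4 g.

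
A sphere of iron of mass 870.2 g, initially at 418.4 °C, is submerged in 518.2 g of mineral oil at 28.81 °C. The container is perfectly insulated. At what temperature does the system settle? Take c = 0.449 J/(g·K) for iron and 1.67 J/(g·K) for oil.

T_f ≈ 150.0 °C

T_f is the heat-capacity-weighted average of the initial temperatures:
T_f = (390.72*418.4 + 865.39*28.81) / (390.72 + 865.39)
    = 188409 / 1256.1 ≈ 149.99 °C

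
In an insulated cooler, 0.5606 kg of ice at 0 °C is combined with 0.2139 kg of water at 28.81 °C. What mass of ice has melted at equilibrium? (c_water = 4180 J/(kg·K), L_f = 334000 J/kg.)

m_melted ≈ 0.0771 kg

Cooling the water to 0 °C releases 0.2139·4180·28.81 = 25759 J.
Fully melting the ice requires m_ice L_f = 0.5606·334000 = 187240 J.
That's not enough to melt it all — equilibrium is at 0 °C with ice remaining.
Mass melted = 25759/334000 ≈ 0.07712 kg.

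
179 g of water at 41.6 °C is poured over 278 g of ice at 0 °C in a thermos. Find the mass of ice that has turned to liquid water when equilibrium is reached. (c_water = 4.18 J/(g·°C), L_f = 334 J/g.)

Cooling the water to 0 °C releases 179·4.18·41.6 = 31126 J.
Melting all 278 g of ice would need 278·334 = 92852 J.
Since 31126 < 92852 J, not all the ice melts; equilibrium is at 0 °C.
m_melted·334 = 31126  ⇒  m_melted ≈ 93.19 g.

m_melted ≈ 93.2 g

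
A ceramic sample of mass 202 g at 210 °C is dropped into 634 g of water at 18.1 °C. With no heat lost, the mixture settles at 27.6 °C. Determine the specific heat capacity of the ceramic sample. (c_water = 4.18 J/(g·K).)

c ≈ 0.683 J/(g·K)

Heat lost by the ceramic sample = heat gained by the water:
202·c·(210 − 27.6) = 634·4.18·(27.6 − 18.1)
36845 c = 25176  ⇒  c ≈ 0.6833 J/(g·K)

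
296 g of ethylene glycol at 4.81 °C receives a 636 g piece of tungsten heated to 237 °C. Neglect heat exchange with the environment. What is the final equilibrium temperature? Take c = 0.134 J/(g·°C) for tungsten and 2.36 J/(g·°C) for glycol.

T_f ≈ 30.1 °C

Taking heat into each body as positive, Σ m c ΔT = 0:
636·0.134·(T − 237) + 296·2.36·(T − 4.81) = 0
85.22(T − 237) + 698.56(T − 4.81) = 0
783.78 T = 23558
T = 23558 / 783.78 = 30.1 °C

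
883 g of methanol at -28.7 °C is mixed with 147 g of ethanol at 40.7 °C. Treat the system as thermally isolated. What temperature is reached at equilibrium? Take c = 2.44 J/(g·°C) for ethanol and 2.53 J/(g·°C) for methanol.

Conservation of energy gives ΣQ = 0:
147×2.44×(T − 40.7) + 883×2.53×(T − (-28.7)) = 0
358.68(T − 40.7) + 2234(T − (-28.7)) = 0
2592.7 T = -49517
T ≈ -19.10 °C

T_f ≈ -19.1 °C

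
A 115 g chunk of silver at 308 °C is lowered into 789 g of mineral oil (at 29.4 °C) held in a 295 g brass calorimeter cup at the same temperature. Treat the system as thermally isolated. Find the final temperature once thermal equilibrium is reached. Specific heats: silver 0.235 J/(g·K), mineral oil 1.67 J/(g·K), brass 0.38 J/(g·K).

Net heat exchanged in the isolated system is zero:
115*0.235*(T − 308) + 789*1.67*(T − 29.4) + 295*0.38*(T − 29.4) = 0
1456.8 T = 50358
T ≈ 34.57 °C

T_f ≈ 34.6 °C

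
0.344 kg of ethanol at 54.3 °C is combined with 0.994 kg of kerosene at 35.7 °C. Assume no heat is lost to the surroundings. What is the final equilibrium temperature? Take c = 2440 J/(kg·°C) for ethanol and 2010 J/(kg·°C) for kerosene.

T_f ≈ 41.2 °C

Set heat shed by the hot body equal to heat absorbed by the cold body:
0.344·2440·(54.3 − T) = 0.994·2010·(T − 35.7)
839.36(54.3 − T) = 1997.9(T − 35.7)
2837.3 T = 116904  ⇒  T ≈ 41.20 °C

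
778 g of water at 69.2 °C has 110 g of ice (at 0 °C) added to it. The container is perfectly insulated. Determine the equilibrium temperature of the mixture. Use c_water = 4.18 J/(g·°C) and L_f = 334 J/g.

T_f ≈ 50.7 °C

Energy conservation, ΣQ = 0:
melt ice: 110·334 = 36740
  warm the meltwater: 459.8 T
  water: 3252(T − 69.2)
3711.8 T = 225041 − 36740 = 188301
T ≈ 50.73 °C (positive, so assuming full melt was valid).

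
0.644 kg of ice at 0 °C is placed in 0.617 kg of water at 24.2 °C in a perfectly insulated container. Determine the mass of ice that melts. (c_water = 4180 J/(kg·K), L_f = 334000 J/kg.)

Cooling the water to 0 °C releases 0.617·4180·24.2 = 62413 J.
Fully melting the ice requires m_ice L_f = 0.644·334000 = 215096 J.
62413 J < 215096 J, so only part of the ice melts and the system sits at 0 °C.
m_melted·334000 = 62413  ⇒  m_melted ≈ 0.1869 kg.

m_melted ≈ 0.187 kg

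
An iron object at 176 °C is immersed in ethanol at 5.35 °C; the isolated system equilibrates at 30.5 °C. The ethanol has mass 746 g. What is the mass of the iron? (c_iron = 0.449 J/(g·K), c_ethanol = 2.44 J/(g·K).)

Setting the total heat transfer to zero:
m×0.449×(30.5 − 176) + 746×2.44×(30.5 − 5.35) = 0
-65.33 m = -45779
m = -45779/-65.33 ≈ 700.7 g

m ≈ 701 g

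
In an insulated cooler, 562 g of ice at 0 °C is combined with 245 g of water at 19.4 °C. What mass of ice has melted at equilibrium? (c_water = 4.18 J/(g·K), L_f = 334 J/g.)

Water can give up m c ΔT = 245×4.18×19.4 = 19868 J before reaching 0 °C.
Melting all 562 g of ice would need 562×334 = 187708 J.
That's not enough to melt it all — equilibrium is at 0 °C with ice remaining.
m_melt = 19868 / L_f = 59.48 g.

m_melted ≈ 59.5 g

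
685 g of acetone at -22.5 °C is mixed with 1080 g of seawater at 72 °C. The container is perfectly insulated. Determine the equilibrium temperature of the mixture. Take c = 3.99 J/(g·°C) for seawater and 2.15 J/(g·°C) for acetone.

T_f ≈ 47.9 °C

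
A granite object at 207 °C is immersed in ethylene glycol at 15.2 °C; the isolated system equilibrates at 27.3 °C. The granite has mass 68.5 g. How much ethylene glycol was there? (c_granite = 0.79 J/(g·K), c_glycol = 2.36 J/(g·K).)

m ≈ 341 g

Heat lost by the granite = heat gained by the glycol:
68.5·0.79·(207 − 27.3) = m·2.36·(27.3 − 15.2)
28.56 m = 9724.5  ⇒  m ≈ 340.5 g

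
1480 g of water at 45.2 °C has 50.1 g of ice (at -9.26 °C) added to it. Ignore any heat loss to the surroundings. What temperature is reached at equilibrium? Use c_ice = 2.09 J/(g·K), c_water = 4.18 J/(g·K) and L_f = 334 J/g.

Setting the total heat transfer to zero:
warm ice to 0 °C: 50.1×2.09×(0 − (-9.26)) = 969.61
  melt ice: 50.1×334 = 16733
  meltwater 0→T: 50.1×4.18×T = 209.42 T
  water: 6186.4(T − 45.2)
6395.8 T = 279625 − 17703 = 261922
T ≈ 40.95 °C. Since T > 0 °C, the all-ice-melts assumption holds.

T_f ≈ 41.0 °C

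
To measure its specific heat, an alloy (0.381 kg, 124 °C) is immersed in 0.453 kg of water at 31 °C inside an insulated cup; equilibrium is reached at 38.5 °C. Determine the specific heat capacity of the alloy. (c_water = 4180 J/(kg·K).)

c ≈ 436 J/(kg·K)

Heat lost by the alloy = heat gained by the water:
0.381·c·(124 − 38.5) = 0.453·4180·(38.5 − 31)
32.58 c = 14202  ⇒  c ≈ 436 J/(kg·K)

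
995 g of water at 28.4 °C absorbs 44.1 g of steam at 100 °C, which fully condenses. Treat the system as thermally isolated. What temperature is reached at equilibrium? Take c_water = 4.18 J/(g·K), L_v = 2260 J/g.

T_f ≈ 54.4 °C

Conservation of energy gives ΣQ = 0:
condense steam: −44.1·2260 = −99666; condensed water 100 °C→T: 184.34(T − 100); original water: 4159.1(T − 28.4)
4343.4 T = 99666 + 18434 + 118118 = 236218
T ≈ 54.39 °C — below 100 °C, confirming all the steam condensed.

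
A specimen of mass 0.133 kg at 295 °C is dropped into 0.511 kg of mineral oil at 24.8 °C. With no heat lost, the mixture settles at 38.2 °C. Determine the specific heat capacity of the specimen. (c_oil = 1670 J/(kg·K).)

c ≈ 335 J/(kg·K)

Energy conservation, ΣQ = 0:
0.133×c×(38.2 − 295) + 0.511×1670×(38.2 − 24.8) = 0
-34.15 c = -11435
c = -11435/-34.15 ≈ 334.8 J/(kg·K)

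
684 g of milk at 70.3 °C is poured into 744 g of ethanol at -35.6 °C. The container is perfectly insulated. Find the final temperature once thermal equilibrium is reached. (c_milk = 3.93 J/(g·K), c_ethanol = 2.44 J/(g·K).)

T_f ≈ 27.6 °C

With ΣQ=0 the equilibrium temperature is the m·c-weighted mean:
T_f = (2688.1×70.3 + 1815.4×(-35.6)) / (2688.1 + 1815.4)
    = 124348 / 4503.5 ≈ 27.61 °C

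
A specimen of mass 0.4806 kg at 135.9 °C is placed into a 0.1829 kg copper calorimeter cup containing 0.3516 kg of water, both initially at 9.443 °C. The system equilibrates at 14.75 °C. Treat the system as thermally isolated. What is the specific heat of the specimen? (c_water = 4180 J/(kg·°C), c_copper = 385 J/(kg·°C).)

c ≈ 140 J/(kg·°C)

Setting the total heat transfer to zero:
0.4806×c×(14.75 − 135.9) + 0.3516×4180×(14.75 − 9.443) + 0.1829×385×(14.75 − 9.443) = 0
-58.22 c = -8173.3
c = -8173.3/-58.22 ≈ 140.4 J/(kg·°C)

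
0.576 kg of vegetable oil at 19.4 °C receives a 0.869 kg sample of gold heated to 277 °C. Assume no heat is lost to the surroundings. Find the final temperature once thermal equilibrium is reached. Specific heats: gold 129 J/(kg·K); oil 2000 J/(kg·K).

T_f ≈ 42.2 °C

With ΣQ=0 the equilibrium temperature is the m·c-weighted mean:
T_f = (112.1·277 + 1152·19.4) / (112.1 + 1152)
    = 53401 / 1264.1 ≈ 42.24 °C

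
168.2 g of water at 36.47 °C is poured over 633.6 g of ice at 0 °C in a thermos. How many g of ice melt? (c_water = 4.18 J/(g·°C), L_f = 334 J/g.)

m_melted ≈ 76.8 g

Heat available from the water dropping to 0 °C: 168.2·4.18·36.47 = 25641 J.
Melting all 633.6 g of ice would need 633.6·334 = 211622 J.
That's not enough to melt it all — equilibrium is at 0 °C with ice remaining.
Mass melted = 25641/334 ≈ 76.77 g.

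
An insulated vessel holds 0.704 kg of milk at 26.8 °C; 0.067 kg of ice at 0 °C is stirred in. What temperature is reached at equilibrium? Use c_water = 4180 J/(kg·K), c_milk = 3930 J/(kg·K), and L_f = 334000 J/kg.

T_f ≈ 17.0 °C

Let T be the final temperature. ΣQ_i = 0:
latent heat to melt: 0.067×334000 = 22378
  meltwater 0→T: 0.067×4180×T = 280.06 T
  milk: 2766.7(T − 26.8)
3046.8 T = 74148 − 22378 = 51770
T ≈ 16.99 °C (positive, so assuming full melt was valid).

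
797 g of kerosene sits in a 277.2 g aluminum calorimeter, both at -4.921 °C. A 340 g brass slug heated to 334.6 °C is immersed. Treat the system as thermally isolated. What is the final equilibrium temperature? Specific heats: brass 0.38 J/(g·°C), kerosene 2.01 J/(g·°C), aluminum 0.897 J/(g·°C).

With ΣQ=0 the equilibrium temperature is the m·c-weighted mean:
T_f = (129.2*334.6 + 1602*(-4.921) + 248.65*(-4.921)) / (129.2 + 1602 + 248.65)
    = 34123 / 1979.8 ≈ 17.24 °C

T_f ≈ 17.2 °C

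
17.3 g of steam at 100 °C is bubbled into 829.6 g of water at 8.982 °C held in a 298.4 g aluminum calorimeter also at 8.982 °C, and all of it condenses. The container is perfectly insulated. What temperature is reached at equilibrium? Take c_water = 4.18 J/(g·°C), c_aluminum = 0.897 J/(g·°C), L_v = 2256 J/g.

T_f ≈ 21.0 °C

Setting the total heat transfer to zero:
steam→water at 100 °C releases m L_v = 17.3×2256 = 39029; condensate cools 100→T: 17.3×4.18×(T − 100) = 72.31(T − 100); water warms: 829.6×4.18×(T − 8.982) = 3467.7(T − 8.982); aluminum cup: 298.4×0.897×(T − 8.982) = 267.66(T − 8.982)
3807.7 T = 39029 + 7231.4 + 33551 = 79811
T ≈ 20.96 °C (< 100 °C, so full condensation is consistent).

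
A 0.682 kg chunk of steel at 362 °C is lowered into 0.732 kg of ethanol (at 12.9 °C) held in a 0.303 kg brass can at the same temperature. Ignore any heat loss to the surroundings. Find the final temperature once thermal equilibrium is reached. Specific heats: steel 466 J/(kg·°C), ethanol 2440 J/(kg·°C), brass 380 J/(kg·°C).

Taking heat into each body as positive, Σ m c ΔT = 0:
0.682·466·(T − 362) + 0.732·2440·(T − 12.9) + 0.303·380·(T − 12.9) = 0
2219 T = 139574
T = 139574 / 2219 = 62.9 °C

T_f ≈ 62.9 °C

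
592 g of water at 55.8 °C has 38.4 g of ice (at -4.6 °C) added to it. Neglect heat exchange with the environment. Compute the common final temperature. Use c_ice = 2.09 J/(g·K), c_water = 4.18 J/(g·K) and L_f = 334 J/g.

Energy balance with sensible and latent terms:
ice -4.6→0 °C: 38.4·2.09·4.6 = 369.18; fusion: m_ice L_f = 38.4·334 = 12826; warm the meltwater: 160.51 T; water: 2474.6(T − 55.8)
2635.1 T = 138080 − 13195 = 124886
T ≈ 47.39 °C (positive, so assuming full melt was valid).

T_f ≈ 47.4 °C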